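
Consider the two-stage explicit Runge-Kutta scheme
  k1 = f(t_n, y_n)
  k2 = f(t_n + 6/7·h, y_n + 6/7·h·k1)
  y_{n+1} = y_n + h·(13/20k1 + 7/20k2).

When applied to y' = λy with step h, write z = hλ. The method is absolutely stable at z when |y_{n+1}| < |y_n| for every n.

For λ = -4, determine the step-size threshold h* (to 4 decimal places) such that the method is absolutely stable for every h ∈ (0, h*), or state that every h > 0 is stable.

(-3.3333,0); λ=-4 ⇒ h* = (10/3)/4 = 0.8333.

On y'=λy, z=hλ:
  k1=λy_n ⇒ h·k1=z·y_n;  k2=λ(1+6/7z)y_n ⇒ h·k2=z(1+6/7z)y_n
  y_{n+1}/y_n = 1 + 13/20z + 7/20z(1+6/7z) = 1 + z + 3/10z²
  ⇒ R(z) = 1 + z + 3/10z².

Boundary: |R(x)|=1, x<0.
x=-1.26: |R|=0.2163
R=1: x+3/10x²=0 ⇒ x=−10/3=-3.3333; min R=1−1/(4·3/10)=0.1667>−1
Confirm numerically:
  x=-2.261: |R|=0.27264 <1
  x=-2.189: |R|=0.24852 <1
  x=-2.183: |R|=0.24665 <1
  x=-1.343: |R|=0.19809 <1
  x=-3.660: |R|=1.35868 >1
  x=-3.428: |R|=1.09736 >1
Interval (-3.3333, 0).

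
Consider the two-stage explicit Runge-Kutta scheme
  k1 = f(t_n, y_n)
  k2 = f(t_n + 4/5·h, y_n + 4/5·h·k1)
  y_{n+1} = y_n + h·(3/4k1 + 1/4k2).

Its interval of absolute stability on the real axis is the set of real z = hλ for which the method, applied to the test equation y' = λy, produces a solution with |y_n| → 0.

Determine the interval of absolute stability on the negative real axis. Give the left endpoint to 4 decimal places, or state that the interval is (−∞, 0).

On y'=λy, z=hλ:
  k1=λy_n ⇒ h·k1=z·y_n;  k2=λ(1+4/5z)y_n ⇒ h·k2=z(1+4/5z)y_n
  y_{n+1}/y_n = 1 + 3/4z + 1/4z(1+4/5z) = 1 + z + 1/5z²
  R(z) = 1 + z + 1/5z².

Need |R(x)|<1, x<0.
x=-1.12: |R|=0.1309
R=1: x+1/5x²=0 ⇒ x=−5=-5.0000; min R=1−1/(4·1/5)=-0.2500>−1
Confirm numerically:
  x=-4.806: |R|=0.81353 <1
  x=-4.726: |R|=0.74102 <1
  x=-4.322: |R|=0.41394 <1
  x=-4.276: |R|=0.38084 <1
  x=-5.482: |R|=1.52846 >1
  x=-5.186: |R|=1.19292 >1
Stable set (-5.0000, 0).

z∈(-5.0000,0).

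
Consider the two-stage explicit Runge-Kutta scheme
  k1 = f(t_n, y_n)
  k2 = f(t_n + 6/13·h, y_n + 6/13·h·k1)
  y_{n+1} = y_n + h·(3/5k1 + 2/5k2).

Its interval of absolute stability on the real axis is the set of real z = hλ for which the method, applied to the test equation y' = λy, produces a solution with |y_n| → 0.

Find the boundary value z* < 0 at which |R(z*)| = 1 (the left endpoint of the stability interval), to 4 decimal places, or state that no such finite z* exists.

With y'=λy (z=hλ):
  k1=λy_n ⇒ h·k1=z·y_n;  k2=λ(1+6/13z)y_n ⇒ h·k2=z(1+6/13z)y_n
  y_{n+1}/y_n = 1 + 3/5z + 2/5z(1+6/13z) = 1 + z + 12/65z²
  R(z) = 1 + z + 12/65z².

Solve |R(x)|<1 on ℝ⁻.
x=-0.99: |R|=0.1909
R=1: x+12/65x²=0 ⇒ x=−65/12=-5.4167; min R=1−1/(4·12/65)=-0.3542>−1
Confirm numerically:
  x=-4.604: |R|=0.30926 <1
  x=-3.791: |R|=0.13777 <1
  x=-3.625: |R|=0.19904 <1
  x=-2.463: |R|=0.34305 <1
  x=-5.748: |R|=1.35160 >1
  x=-5.599: |R|=1.18847 >1
Interval (-5.4167, 0).

left endpoint -5.4167.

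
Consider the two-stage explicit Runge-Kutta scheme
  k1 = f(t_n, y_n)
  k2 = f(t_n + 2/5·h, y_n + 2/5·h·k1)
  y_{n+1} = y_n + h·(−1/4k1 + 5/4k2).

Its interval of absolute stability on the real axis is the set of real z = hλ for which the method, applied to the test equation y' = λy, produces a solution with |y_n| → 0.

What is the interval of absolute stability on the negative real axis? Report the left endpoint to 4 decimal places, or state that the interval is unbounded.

(-2.0000, 0).

With y'=λy (z=hλ):
  k1=λy_n ⇒ h·k1=z·y_n;  k2=λ(1+2/5z)y_n ⇒ h·k2=z(1+2/5z)y_n
  y_{n+1}/y_n = 1 − 1/4z + 5/4z(1+2/5z) = 1 + z + 1/2z²
  Hence R(z) = 1 + z + 1/2z².

Solve |R(x)|<1 on ℝ⁻.
x=-1.14: |R|=0.5098
R=1: x+1/2x²=0 ⇒ x=−2=-2.0000; min R=1−1/(4·1/2)=0.5000>−1
Confirm numerically:
  x=-1.483: |R|=0.61664 <1
  x=-1.479: |R|=0.61472 <1
  x=-1.403: |R|=0.58120 <1
  x=-1.103: |R|=0.50530 <1
  x=-2.375: |R|=1.44531 >1
  x=-2.330: |R|=1.38445 >1
  x=-2.107: |R|=1.11272 >1
So |R|<1 on (-2.0000, 0).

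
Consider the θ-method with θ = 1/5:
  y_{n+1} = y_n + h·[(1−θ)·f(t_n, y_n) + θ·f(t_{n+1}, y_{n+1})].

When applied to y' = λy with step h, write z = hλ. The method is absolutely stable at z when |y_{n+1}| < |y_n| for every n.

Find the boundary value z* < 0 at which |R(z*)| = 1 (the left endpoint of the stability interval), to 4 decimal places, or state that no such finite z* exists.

Set f=λy, z=hλ:
  y_{n+1} = y_n + z·[4/5·y_n + 1/5·y_{n+1}] ⇒ (1 − 1/5z)y_{n+1} = (1 + 4/5z)y_n
  ⇒ R(z) = (1 + 4/5z)/(1 − 1/5z).

Find x<0 with |R(x)|<1.
x=-0.55: |R|=0.5045
R=−1: 1+4/5x = −1+1/5x ⇒ -3/5x=2 ⇒ x=2/(-3/5)=-3.3333
Confirm numerically:
  x=-2.095: |R|=0.47639 <1
  x=-1.722: |R|=0.28087 <1
  x=-1.601: |R|=0.21270 <1
  x=-3.638: |R|=1.10581 >1
  x=-3.463: |R|=1.04596 >1
Interval (-3.3333, 0).

left endpoint -3.3333.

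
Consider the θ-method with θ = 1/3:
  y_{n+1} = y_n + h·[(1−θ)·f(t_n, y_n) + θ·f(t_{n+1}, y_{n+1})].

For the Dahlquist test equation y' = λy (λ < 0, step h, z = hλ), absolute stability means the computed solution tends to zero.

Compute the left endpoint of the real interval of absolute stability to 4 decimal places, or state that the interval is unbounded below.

z* = -6.0000.

On y'=λy, z=hλ:
  y_{n+1} = y_n + z·[2/3·y_n + 1/3·y_{n+1}] ⇒ (1 − 1/3z)y_{n+1} = (1 + 2/3z)y_n
  Hence R(z) = (1 + 2/3z)/(1 − 1/3z).

Find x<0 with |R(x)|<1.
x=-1.6: |R|=0.0435
R=−1: 1+2/3x = −1+1/3x ⇒ -1/3x=2 ⇒ x=2/(-1/3)=-6.0000
Confirm numerically:
  x=-4.182: |R|=0.74687 <1
  x=-3.529: |R|=0.62153 <1
  x=-2.563: |R|=0.38217 <1
  x=-6.235: |R|=1.02545 >1
  x=-6.085: |R|=1.00936 >1
Interval (-6.0000, 0).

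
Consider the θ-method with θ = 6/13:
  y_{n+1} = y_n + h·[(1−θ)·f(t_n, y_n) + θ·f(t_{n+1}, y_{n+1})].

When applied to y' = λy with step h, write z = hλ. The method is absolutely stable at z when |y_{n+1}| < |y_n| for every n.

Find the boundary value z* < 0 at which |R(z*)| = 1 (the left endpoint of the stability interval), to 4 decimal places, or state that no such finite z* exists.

Set f=λy, z=hλ:
  y_{n+1} = y_n + z·[7/13·y_n + 6/13·y_{n+1}] ⇒ (1 − 6/13z)y_{n+1} = (1 + 7/13z)y_n
  Hence R(z) = (1 + 7/13z)/(1 − 6/13z).

Find x<0 with |R(x)|<1.
x=-0.75: |R|=0.4429
R=−1: 1+7/13x = −1+6/13x ⇒ -1/13x=2 ⇒ x=2/(-1/13)=-26.0000
Confirm numerically:
  x=-22.314: |R|=0.97491 <1
  x=-18.131: |R|=0.93539 <1
  x=-17.492: |R|=0.92787 <1
  x=-26.116: |R|=1.00068 >1
  x=-26.107: |R|=1.00063 >1
So |R|<1 on (-26.0000, 0).

z* = -26.0000.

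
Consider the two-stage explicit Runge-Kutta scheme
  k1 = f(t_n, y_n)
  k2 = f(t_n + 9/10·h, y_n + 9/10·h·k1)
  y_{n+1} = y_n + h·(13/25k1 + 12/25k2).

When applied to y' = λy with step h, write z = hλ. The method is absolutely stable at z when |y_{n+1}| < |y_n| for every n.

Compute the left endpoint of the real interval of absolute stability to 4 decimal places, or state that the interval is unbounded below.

z* = -2.3148.

On y'=λy, z=hλ:
  k1=λy_n ⇒ h·k1=z·y_n;  k2=λ(1+9/10z)y_n ⇒ h·k2=z(1+9/10z)y_n
  y_{n+1}/y_n = 1 + 13/25z + 12/25z(1+9/10z) = 1 + z + 54/125z²
  so R(z) = 1 + z + 54/125z².

Boundary: |R(x)|=1, x<0.
x=-1.64: |R|=0.5219
R=1: x+54/125x²=0 ⇒ x=−125/54=-2.3148; min R=1−1/(4·54/125)=0.4213>−1
Confirm numerically:
  x=-2.166: |R|=0.86075 <1
  x=-2.127: |R|=0.82742 <1
  x=-1.706: |R|=0.55131 <1
  x=-1.503: |R|=0.47289 <1
  x=-2.719: |R|=1.47476 >1
  x=-2.650: |R|=1.38372 >1
Stable set (-2.3148, 0).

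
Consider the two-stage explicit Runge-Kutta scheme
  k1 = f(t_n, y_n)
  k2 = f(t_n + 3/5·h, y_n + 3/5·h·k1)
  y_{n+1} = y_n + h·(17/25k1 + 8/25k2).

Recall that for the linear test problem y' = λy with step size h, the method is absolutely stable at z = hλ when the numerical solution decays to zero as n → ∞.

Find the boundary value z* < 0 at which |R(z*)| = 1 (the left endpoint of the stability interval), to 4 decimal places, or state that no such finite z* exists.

z* = -5.2083.

With y'=λy (z=hλ):
  k1=λy_n ⇒ h·k1=z·y_n;  k2=λ(1+3/5z)y_n ⇒ h·k2=z(1+3/5z)y_n
  y_{n+1}/y_n = 1 + 17/25z + 8/25z(1+3/5z) = 1 + z + 24/125z²
  ⇒ R(z) = 1 + z + 24/125z².

Need |R(x)|<1, x<0.
x=-1.21: |R|=0.0711
R=1: x+24/125x²=0 ⇒ x=−125/24=-5.2083; min R=1−1/(4·24/125)=-0.3021>−1
Confirm numerically:
  x=-4.698: |R|=0.53967 <1
  x=-4.628: |R|=0.48433 <1
  x=-2.880: |R|=0.28748 <1
  x=-2.616: |R|=0.30206 <1
  x=-5.474: |R|=1.27922 >1
  x=-5.457: |R|=1.26054 >1
  x=-5.416: |R|=1.21595 >1
Interval (-5.2083, 0).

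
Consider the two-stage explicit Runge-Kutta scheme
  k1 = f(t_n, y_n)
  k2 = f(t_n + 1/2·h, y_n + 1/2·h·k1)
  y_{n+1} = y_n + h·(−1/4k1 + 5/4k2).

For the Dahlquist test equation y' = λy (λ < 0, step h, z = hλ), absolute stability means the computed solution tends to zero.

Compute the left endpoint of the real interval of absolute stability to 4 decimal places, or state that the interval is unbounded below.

On y'=λy, z=hλ:
  k1=λy_n ⇒ h·k1=z·y_n;  k2=λ(1+1/2z)y_n ⇒ h·k2=z(1+1/2z)y_n
  y_{n+1}/y_n = 1 − 1/4z + 5/4z(1+1/2z) = 1 + z + 5/8z²
  so R(z) = 1 + z + 5/8z².

Boundary: |R(x)|=1, x<0.
x=-0.86: |R|=0.6022
R=1: x+5/8x²=0 ⇒ x=−8/5=-1.6000; min R=1−1/(4·5/8)=0.6000>−1
Confirm numerically:
  x=-1.360: |R|=0.79600 <1
  x=-1.336: |R|=0.77956 <1
  x=-1.219: |R|=0.70973 <1
  x=-0.655: |R|=0.61314 <1
  x=-2.124: |R|=1.69561 >1
  x=-2.096: |R|=1.64976 >1
  x=-1.879: |R|=1.32765 >1
So |R|<1 on (-1.6000, 0).

z* = -1.6000.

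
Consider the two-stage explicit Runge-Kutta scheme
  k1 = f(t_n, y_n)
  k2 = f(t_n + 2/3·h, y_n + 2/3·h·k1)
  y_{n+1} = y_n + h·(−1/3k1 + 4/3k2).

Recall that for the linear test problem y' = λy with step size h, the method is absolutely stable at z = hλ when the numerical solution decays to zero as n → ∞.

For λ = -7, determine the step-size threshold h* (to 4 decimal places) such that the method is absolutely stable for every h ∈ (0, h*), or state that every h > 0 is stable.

Test eqn y'=λy, z=hλ:
  k1=λy_n ⇒ h·k1=z·y_n;  k2=λ(1+2/3z)y_n ⇒ h·k2=z(1+2/3z)y_n
  y_{n+1}/y_n = 1 − 1/3z + 4/3z(1+2/3z) = 1 + z + 8/9z²
  so R(z) = 1 + z + 8/9z².

Solve |R(x)|<1 on ℝ⁻.
x=-0.57: |R|=0.7188
R=1: x+8/9x²=0 ⇒ x=−9/8=-1.1250; min R=1−1/(4·8/9)=0.7188>−1
Confirm numerically:
  x=-0.756: |R|=0.75203 <1
  x=-0.621: |R|=0.72179 <1
  x=-0.487: |R|=0.72382 <1
  x=-1.604: |R|=1.68295 >1
  x=-1.382: |R|=1.31571 >1
  x=-1.358: |R|=1.28126 >1
Stable set (-1.1250, 0).

(-1.1250,0); λ=-7 ⇒ h* = (9/8)/7 = 0.1607.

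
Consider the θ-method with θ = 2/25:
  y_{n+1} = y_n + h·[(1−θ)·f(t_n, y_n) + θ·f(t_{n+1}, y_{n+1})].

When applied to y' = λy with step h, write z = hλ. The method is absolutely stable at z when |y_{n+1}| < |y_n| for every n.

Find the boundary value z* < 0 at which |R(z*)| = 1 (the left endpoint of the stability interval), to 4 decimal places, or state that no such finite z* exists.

z* = -2.3810.

Set f=λy, z=hλ:
  y_{n+1} = y_n + z·[23/25·y_n + 2/25·y_{n+1}] ⇒ (1 − 2/25z)y_{n+1} = (1 + 23/25z)y_n
  ⇒ R(z) = (1 + 23/25z)/(1 − 2/25z).

Find x<0 with |R(x)|<1.
x=-0.58: |R|=0.4457
R=−1: 1+23/25x = −1+2/25x ⇒ -21/25x=2 ⇒ x=2/(-21/25)=-2.3810
Confirm numerically:
  x=-1.768: |R|=0.54892 <1
  x=-1.476: |R|=0.32012 <1
  x=-1.364: |R|=0.22980 <1
  x=-1.039: |R|=0.04073 <1
  x=-2.895: |R|=1.35060 >1
  x=-2.531: |R|=1.10482 >1
Stable set (-2.3810, 0).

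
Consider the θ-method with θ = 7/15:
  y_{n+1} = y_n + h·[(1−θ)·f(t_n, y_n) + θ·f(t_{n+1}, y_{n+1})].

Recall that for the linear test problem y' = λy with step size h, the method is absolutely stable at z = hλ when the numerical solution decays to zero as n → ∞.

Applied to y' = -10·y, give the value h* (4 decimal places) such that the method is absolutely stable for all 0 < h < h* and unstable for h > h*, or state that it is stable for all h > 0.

On y'=λy, z=hλ:
  y_{n+1} = y_n + z·[8/15·y_n + 7/15·y_{n+1}] ⇒ (1 − 7/15z)y_{n+1} = (1 + 8/15z)y_n
  ⇒ R(z) = (1 + 8/15z)/(1 − 7/15z).

Boundary: |R(x)|=1, x<0.
x=-0.58: |R|=0.5435
R=−1: 1+8/15x = −1+7/15x ⇒ -1/15x=2 ⇒ x=2/(-1/15)=-30.0000
Confirm numerically:
  x=-28.304: |R|=0.99204 <1
  x=-22.257: |R|=0.95467 <1
  x=-17.976: |R|=0.91462 <1
  x=-15.183: |R|=0.87783 <1
  x=-30.371: |R|=1.00163 >1
  x=-30.265: |R|=1.00117 >1
Stable set (-30.0000, 0).

(-30.0000,0); λ=-10 ⇒ h* = (30)/10 = 3.0000.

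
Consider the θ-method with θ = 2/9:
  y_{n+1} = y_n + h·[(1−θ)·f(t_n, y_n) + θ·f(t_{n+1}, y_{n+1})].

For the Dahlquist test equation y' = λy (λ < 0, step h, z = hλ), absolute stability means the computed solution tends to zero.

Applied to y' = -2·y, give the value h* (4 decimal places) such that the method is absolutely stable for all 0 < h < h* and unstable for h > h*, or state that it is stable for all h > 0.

(-3.6000,0); λ=-2 ⇒ h* = (18/5)/2 = 1.8000.

With y'=λy (z=hλ):
  y_{n+1} = y_n + z·[7/9·y_n + 2/9·y_{n+1}] ⇒ (1 − 2/9z)y_{n+1} = (1 + 7/9z)y_n
  ⇒ R(z) = (1 + 7/9z)/(1 − 2/9z).

Find x<0 with |R(x)|<1.
x=-0.85: |R|=0.2850
R=−1: 1+7/9x = −1+2/9x ⇒ -5/9x=2 ⇒ x=2/(-5/9)=-3.6000
Confirm numerically:
  x=-3.318: |R|=0.90982 <1
  x=-3.247: |R|=0.88608 <1
  x=-2.044: |R|=0.40556 <1
  x=-3.990: |R|=1.11484 >1
  x=-3.925: |R|=1.09644 >1
Interval (-3.6000, 0).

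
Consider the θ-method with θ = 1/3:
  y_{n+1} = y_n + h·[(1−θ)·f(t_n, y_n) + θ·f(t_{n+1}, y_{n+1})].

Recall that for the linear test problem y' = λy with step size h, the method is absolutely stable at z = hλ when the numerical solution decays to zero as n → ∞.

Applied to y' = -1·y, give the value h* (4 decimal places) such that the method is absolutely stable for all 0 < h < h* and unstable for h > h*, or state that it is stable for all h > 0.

On y'=λy, z=hλ:
  y_{n+1} = y_n + z·[2/3·y_n + 1/3·y_{n+1}] ⇒ (1 − 1/3z)y_{n+1} = (1 + 2/3z)y_n
  so R(z) = (1 + 2/3z)/(1 − 1/3z).

Need |R(x)|<1, x<0.
x=-0.99: |R|=0.2556
R=−1: 1+2/3x = −1+1/3x ⇒ -1/3x=2 ⇒ x=2/(-1/3)=-6.0000
Confirm numerically:
  x=-5.459: |R|=0.93604 <1
  x=-4.591: |R|=0.81439 <1
  x=-4.407: |R|=0.78493 <1
  x=-4.028: |R|=0.71941 <1
  x=-6.557: |R|=1.05828 >1
  x=-6.532: |R|=1.05581 >1
  x=-6.328: |R|=1.03516 >1
So |R|<1 on (-6.0000, 0).

(-6.0000,0); λ=-1 ⇒ h* = (6)/1 = 6.0000.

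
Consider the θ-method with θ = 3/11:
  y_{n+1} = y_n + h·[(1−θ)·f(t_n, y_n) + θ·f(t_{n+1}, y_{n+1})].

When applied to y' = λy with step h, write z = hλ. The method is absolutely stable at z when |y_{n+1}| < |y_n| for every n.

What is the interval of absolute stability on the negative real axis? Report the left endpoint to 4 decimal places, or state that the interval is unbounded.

With y'=λy (z=hλ):
  y_{n+1} = y_n + z·[8/11·y_n + 3/11·y_{n+1}] ⇒ (1 − 3/11z)y_{n+1} = (1 + 8/11z)y_n
  Hence R(z) = (1 + 8/11z)/(1 − 3/11z).

Boundary: |R(x)|=1, x<0.
x=-0.43: |R|=0.6151
R=−1: 1+8/11x = −1+3/11x ⇒ -5/11x=2 ⇒ x=2/(-5/11)=-4.4000
Confirm numerically:
  x=-3.796: |R|=0.86511 <1
  x=-3.264: |R|=0.72682 <1
  x=-2.110: |R|=0.33930 <1
  x=-4.938: |R|=1.10421 >1
  x=-4.651: |R|=1.05029 >1
Stable set (-4.4000, 0).

(-4.4000, 0).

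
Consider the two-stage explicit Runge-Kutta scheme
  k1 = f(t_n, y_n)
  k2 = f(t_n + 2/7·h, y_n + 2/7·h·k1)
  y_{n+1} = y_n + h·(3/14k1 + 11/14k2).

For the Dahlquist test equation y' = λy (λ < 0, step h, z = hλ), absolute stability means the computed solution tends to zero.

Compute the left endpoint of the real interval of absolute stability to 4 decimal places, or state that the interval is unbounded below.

z* = -4.4545.

Test eqn y'=λy, z=hλ:
  k1=λy_n ⇒ h·k1=z·y_n;  k2=λ(1+2/7z)y_n ⇒ h·k2=z(1+2/7z)y_n
  y_{n+1}/y_n = 1 + 3/14z + 11/14z(1+2/7z) = 1 + z + 11/49z²
  so R(z) = 1 + z + 11/49z².

Solve |R(x)|<1 on ℝ⁻.
x=-1.1: |R|=0.1716
R=1: x+11/49x²=0 ⇒ x=−49/11=-4.4545; min R=1−1/(4·11/49)=-0.1136>−1
Confirm numerically:
  x=-4.321: |R|=0.87046 <1
  x=-4.283: |R|=0.83506 <1
  x=-4.217: |R|=0.77512 <1
  x=-2.462: |R|=0.10127 <1
  x=-4.667: |R|=1.22259 >1
  x=-4.612: |R|=1.16302 >1
  x=-4.570: |R|=1.11845 >1
So |R|<1 on (-4.4545, 0).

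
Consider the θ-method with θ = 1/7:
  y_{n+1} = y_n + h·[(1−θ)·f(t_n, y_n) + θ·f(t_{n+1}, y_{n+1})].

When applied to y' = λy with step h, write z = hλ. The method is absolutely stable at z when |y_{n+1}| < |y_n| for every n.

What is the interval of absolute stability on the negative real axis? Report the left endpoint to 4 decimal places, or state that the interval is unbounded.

On y'=λy, z=hλ:
  y_{n+1} = y_n + z·[6/7·y_n + 1/7·y_{n+1}] ⇒ (1 − 1/7z)y_{n+1} = (1 + 6/7z)y_n
  ⇒ R(z) = (1 + 6/7z)/(1 − 1/7z).

Boundary: |R(x)|=1, x<0.
x=-1.04: |R|=0.0945
R=−1: 1+6/7x = −1+1/7x ⇒ -5/7x=2 ⇒ x=2/(-5/7)=-2.8000
Confirm numerically:
  x=-2.488: |R|=0.83558 <1
  x=-2.196: |R|=0.67160 <1
  x=-1.660: |R|=0.34180 <1
  x=-1.305: |R|=0.09994 <1
  x=-3.392: |R|=1.28483 >1
  x=-3.335: |R|=1.25883 >1
  x=-3.117: |R|=1.15667 >1
Stable set (-2.8000, 0).

z∈(-2.8000,0).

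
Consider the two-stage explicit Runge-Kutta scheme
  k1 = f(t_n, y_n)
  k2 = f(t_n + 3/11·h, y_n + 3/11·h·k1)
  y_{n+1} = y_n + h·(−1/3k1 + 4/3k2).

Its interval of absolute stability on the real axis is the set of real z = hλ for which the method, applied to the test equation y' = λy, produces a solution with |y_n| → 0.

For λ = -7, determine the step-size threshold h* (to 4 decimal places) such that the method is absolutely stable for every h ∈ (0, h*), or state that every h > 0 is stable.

(-2.7500,0); λ=-7 ⇒ h* = (11/4)/7 = 0.3929.

Set f=λy, z=hλ:
  k1=λy_n ⇒ h·k1=z·y_n;  k2=λ(1+3/11z)y_n ⇒ h·k2=z(1+3/11z)y_n
  y_{n+1}/y_n = 1 − 1/3z + 4/3z(1+3/11z) = 1 + z + 4/11z²
  so R(z) = 1 + z + 4/11z².

Boundary: |R(x)|=1, x<0.
x=-1.13: |R|=0.3343
R=1: x+4/11x²=0 ⇒ x=−11/4=-2.7500; min R=1−1/(4·4/11)=0.3125>−1
Confirm numerically:
  x=-2.680: |R|=0.93178 <1
  x=-2.677: |R|=0.92894 <1
  x=-2.428: |R|=0.71570 <1
  x=-2.099: |R|=0.50311 <1
  x=-3.257: |R|=1.60047 >1
  x=-3.050: |R|=1.33273 >1
  x=-2.976: |R|=1.24457 >1
Stable set (-2.7500, 0).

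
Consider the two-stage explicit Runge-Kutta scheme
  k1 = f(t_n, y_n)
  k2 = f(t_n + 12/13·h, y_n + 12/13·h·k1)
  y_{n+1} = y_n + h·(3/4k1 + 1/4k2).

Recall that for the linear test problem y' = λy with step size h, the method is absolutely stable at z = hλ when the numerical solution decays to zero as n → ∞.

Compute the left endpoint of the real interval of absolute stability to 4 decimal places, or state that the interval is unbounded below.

Test eqn y'=λy, z=hλ:
  k1=λy_n ⇒ h·k1=z·y_n;  k2=λ(1+12/13z)y_n ⇒ h·k2=z(1+12/13z)y_n
  y_{n+1}/y_n = 1 + 3/4z + 1/4z(1+12/13z) = 1 + z + 3/13z²
  R(z) = 1 + z + 3/13z².

Need |R(x)|<1, x<0.
x=-0.88: |R|=0.2987
R=1: x+3/13x²=0 ⇒ x=−13/3=-4.3333; min R=1−1/(4·3/13)=-0.0833>−1
Confirm numerically:
  x=-3.695: |R|=0.45570 <1
  x=-2.838: |R|=0.02067 <1
  x=-2.661: |R|=0.02694 <1
  x=-2.619: |R|=0.03612 <1
  x=-4.884: |R|=1.62064 >1
  x=-4.772: |R|=1.48307 >1
  x=-4.512: |R|=1.18603 >1
Stable set (-4.3333, 0).

left endpoint -4.3333.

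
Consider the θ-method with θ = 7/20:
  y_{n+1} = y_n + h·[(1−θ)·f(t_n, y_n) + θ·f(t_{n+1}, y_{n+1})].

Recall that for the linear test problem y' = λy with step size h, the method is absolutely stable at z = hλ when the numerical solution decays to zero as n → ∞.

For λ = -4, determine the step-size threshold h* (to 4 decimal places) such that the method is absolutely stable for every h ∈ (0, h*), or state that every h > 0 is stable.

(-6.6667,0); λ=-4 ⇒ h* = (20/3)/4 = 1.6667.

Set f=λy, z=hλ:
  y_{n+1} = y_n + z·[13/20·y_n + 7/20·y_{n+1}] ⇒ (1 − 7/20z)y_{n+1} = (1 + 13/20z)y_n
  Hence R(z) = (1 + 13/20z)/(1 − 7/20z).

Solve |R(x)|<1 on ℝ⁻.
x=-0.64: |R|=0.4771
R=−1: 1+13/20x = −1+7/20x ⇒ -3/10x=2 ⇒ x=2/(-3/10)=-6.6667
Confirm numerically:
  x=-6.583: |R|=0.99240 <1
  x=-5.493: |R|=0.87952 <1
  x=-4.538: |R|=0.75327 <1
  x=-7.194: |R|=1.04497 >1
  x=-7.084: |R|=1.03598 >1
  x=-7.058: |R|=1.03383 >1
Interval (-6.6667, 0).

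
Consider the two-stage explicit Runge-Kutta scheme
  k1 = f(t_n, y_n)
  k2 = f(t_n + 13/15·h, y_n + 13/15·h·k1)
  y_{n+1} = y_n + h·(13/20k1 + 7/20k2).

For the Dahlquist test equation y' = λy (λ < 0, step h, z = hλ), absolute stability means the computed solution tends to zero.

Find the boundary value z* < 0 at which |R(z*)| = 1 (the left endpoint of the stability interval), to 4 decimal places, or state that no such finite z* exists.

left endpoint -3.2967.

With y'=λy (z=hλ):
  k1=λy_n ⇒ h·k1=z·y_n;  k2=λ(1+13/15z)y_n ⇒ h·k2=z(1+13/15z)y_n
  y_{n+1}/y_n = 1 + 13/20z + 7/20z(1+13/15z) = 1 + z + 91/300z²
  ⇒ R(z) = 1 + z + 91/300z².

Solve |R(x)|<1 on ℝ⁻.
x=-0.87: |R|=0.3596
R=1: x+91/300x²=0 ⇒ x=−300/91=-3.2967; min R=1−1/(4·91/300)=0.1758>−1
Confirm numerically:
  x=-2.883: |R|=0.63821 <1
  x=-2.733: |R|=0.53268 <1
  x=-2.729: |R|=0.53006 <1
  x=-3.752: |R|=1.51818 >1
  x=-3.477: |R|=1.19016 >1
Stable set (-3.2967, 0).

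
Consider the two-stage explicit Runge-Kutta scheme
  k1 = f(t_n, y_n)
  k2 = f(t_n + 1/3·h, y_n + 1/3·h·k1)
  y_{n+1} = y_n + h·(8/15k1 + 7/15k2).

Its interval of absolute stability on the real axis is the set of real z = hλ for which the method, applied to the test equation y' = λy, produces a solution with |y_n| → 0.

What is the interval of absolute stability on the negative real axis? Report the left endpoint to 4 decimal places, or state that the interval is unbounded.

(-6.4286, 0).

On y'=λy, z=hλ:
  k1=λy_n ⇒ h·k1=z·y_n;  k2=λ(1+1/3z)y_n ⇒ h·k2=z(1+1/3z)y_n
  y_{n+1}/y_n = 1 + 8/15z + 7/15z(1+1/3z) = 1 + z + 7/45z²
  so R(z) = 1 + z + 7/45z².

Solve |R(x)|<1 on ℝ⁻.
x=-1.36: |R|=0.0723
R=1: x+7/45x²=0 ⇒ x=−45/7=-6.4286; min R=1−1/(4·7/45)=-0.6071>−1
Confirm numerically:
  x=-6.203: |R|=0.78234 <1
  x=-3.348: |R|=0.60436 <1
  x=-3.041: |R|=0.60247 <1
  x=-2.934: |R|=0.59492 <1
  x=-6.963: |R|=1.57886 >1
  x=-6.882: |R|=1.48541 >1
  x=-6.714: |R|=1.29810 >1
So |R|<1 on (-6.4286, 0).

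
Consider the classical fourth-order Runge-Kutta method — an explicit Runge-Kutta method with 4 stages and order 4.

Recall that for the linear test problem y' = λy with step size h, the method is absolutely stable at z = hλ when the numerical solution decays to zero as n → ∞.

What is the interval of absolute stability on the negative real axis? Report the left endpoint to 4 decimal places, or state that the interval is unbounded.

z∈(-2.7853,0).

Set f=λy, z=hλ:
  order 4, 4-stage ⇒ R(z)=1+z+z^2/2+z^3/6+z^4/24
  (e.g. R(-0.42)=0.65715, |R|=0.65715)

Find x<0 with |R(x)|<1.
x=-0.42: |R|=0.6571
|R(-2.16)|=0.4002 |R(-0.96)|=0.3887 |R(-0.84)|=0.4348
Bisect:
  x_lo=-3.2622 |R|=1.9915  x_hi=-0.3275 |R|=0.7208
  mid=-1.79484 |R|=0.28463 →hi
  mid=-2.52850 |R|=0.67701 →hi
  mid=-2.89534 |R|=1.17899 →lo
  mid=-2.71192 |R|=0.89490 →hi
  mid=-2.80363 |R|=1.02800 →lo
  mid=-2.75777 |R|=0.95930 →hi
  mid=-2.78070 |R|=0.99310 →hi
  mid=-2.79217 |R|=1.01041 →lo
  mid=-2.78643 |R|=1.00172 →lo
  mid=-2.78357 |R|=0.99740 →hi
  ...
  [-2.78536,-2.78518] ⇒ x*=-2.7853
So |R|<1 on (-2.7853, 0).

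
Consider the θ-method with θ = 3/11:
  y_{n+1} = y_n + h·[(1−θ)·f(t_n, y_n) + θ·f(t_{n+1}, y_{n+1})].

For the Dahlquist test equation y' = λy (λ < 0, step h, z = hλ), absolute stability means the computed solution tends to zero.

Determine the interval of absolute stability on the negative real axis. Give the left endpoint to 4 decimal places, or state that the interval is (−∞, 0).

z∈(-4.4000,0).

Test eqn y'=λy, z=hλ:
  y_{n+1} = y_n + z·[8/11·y_n + 3/11·y_{n+1}] ⇒ (1 − 3/11z)y_{n+1} = (1 + 8/11z)y_n
  R(z) = (1 + 8/11z)/(1 − 3/11z).

Find x<0 with |R(x)|<1.
x=-0.43: |R|=0.6151
R=−1: 1+8/11x = −1+3/11x ⇒ -5/11x=2 ⇒ x=2/(-5/11)=-4.4000
Confirm numerically:
  x=-3.639: |R|=0.82639 <1
  x=-3.629: |R|=0.82387 <1
  x=-3.418: |R|=0.76898 <1
  x=-2.241: |R|=0.39090 <1
  x=-4.796: |R|=1.07799 >1
  x=-4.731: |R|=1.06569 >1
  x=-4.679: |R|=1.05572 >1
Stable set (-4.4000, 0).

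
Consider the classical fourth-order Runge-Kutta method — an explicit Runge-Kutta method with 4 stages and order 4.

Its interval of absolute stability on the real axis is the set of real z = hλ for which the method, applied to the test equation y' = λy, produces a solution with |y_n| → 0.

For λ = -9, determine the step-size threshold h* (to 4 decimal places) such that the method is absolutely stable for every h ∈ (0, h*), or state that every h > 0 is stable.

(-2.7853,0); λ=-9 ⇒ h* = 0.3095.

With y'=λy (z=hλ):
  order 4, 4-stage ⇒ R(z)=1+z+z^2/2+z^3/6+z^4/24
  (e.g. R(-0.82)=0.44314, |R|=0.44314)

Solve |R(x)|<1 on ℝ⁻.
x=-0.82: |R|=0.4431
|R(-3.03)|=1.4361 |R(-1.16)|=0.3281 |R(-0.97)|=0.3852
Bisect:
  x_lo=-3.5346 |R|=2.8557  x_hi=-0.3410 |R|=0.7111
  mid=-1.93780 |R|=0.31449 →hi
  mid=-2.73619 |R|=0.92846 →hi
  mid=-3.13539 |R|=1.66954 →lo
  mid=-2.93579 |R|=1.25165 →lo
  mid=-2.83599 |R|=1.07917 →lo
  mid=-2.78609 |R|=1.00121 →lo
  mid=-2.76114 |R|=0.96419 →hi
  mid=-2.77362 |R|=0.98254 →hi
  mid=-2.77986 |R|=0.99183 →hi
  mid=-2.78297 |R|=0.99651 →hi
  ...
  [-2.78531,-2.78512] ⇒ x*=-2.7853
Stable set (-2.7853, 0).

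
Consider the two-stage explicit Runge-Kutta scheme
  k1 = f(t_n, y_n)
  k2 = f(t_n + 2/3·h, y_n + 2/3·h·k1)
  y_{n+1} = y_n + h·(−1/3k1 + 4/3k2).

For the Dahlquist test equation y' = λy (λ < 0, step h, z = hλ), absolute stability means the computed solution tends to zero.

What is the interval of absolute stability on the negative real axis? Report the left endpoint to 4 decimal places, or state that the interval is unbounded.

z∈(-1.1250,0).

With y'=λy (z=hλ):
  k1=λy_n ⇒ h·k1=z·y_n;  k2=λ(1+2/3z)y_n ⇒ h·k2=z(1+2/3z)y_n
  y_{n+1}/y_n = 1 − 1/3z + 4/3z(1+2/3z) = 1 + z + 8/9z²
  R(z) = 1 + z + 8/9z².

Find x<0 with |R(x)|<1.
x=-1.13: |R|=1.0050
R=1: x+8/9x²=0 ⇒ x=−9/8=-1.1250; min R=1−1/(4·8/9)=0.7188>−1
Confirm numerically:
  x=-0.901: |R|=0.82060 <1
  x=-0.753: |R|=0.75101 <1
  x=-0.658: |R|=0.72686 <1
  x=-0.512: |R|=0.72102 <1
  x=-1.712: |R|=1.89328 >1
  x=-1.543: |R|=1.57331 >1
  x=-1.157: |R|=1.03291 >1
So |R|<1 on (-1.1250, 0).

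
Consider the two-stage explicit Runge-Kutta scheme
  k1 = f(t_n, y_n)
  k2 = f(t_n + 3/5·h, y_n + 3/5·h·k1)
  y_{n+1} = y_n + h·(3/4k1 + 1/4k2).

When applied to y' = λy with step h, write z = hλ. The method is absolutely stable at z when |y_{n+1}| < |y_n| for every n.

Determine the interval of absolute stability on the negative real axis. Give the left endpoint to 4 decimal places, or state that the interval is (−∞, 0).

(-6.6667, 0).

With y'=λy (z=hλ):
  k1=λy_n ⇒ h·k1=z·y_n;  k2=λ(1+3/5z)y_n ⇒ h·k2=z(1+3/5z)y_n
  y_{n+1}/y_n = 1 + 3/4z + 1/4z(1+3/5z) = 1 + z + 3/20z²
  ⇒ R(z) = 1 + z + 3/20z².

Boundary: |R(x)|=1, x<0.
x=-0.58: |R|=0.4705
R=1: x+3/20x²=0 ⇒ x=−20/3=-6.6667; min R=1−1/(4·3/20)=-0.6667>−1
Confirm numerically:
  x=-5.643: |R|=0.13352 <1
  x=-5.228: |R|=0.12820 <1
  x=-4.750: |R|=0.36562 <1
  x=-7.180: |R|=1.55286 >1
  x=-7.030: |R|=1.38314 >1
So |R|<1 on (-6.6667, 0).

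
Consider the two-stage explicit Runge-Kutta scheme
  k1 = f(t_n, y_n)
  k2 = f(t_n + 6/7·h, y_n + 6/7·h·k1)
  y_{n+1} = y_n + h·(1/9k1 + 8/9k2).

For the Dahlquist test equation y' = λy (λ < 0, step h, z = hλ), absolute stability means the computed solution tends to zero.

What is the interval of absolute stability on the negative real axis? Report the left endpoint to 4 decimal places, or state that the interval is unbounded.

z∈(-1.3125,0).

Set f=λy, z=hλ:
  k1=λy_n ⇒ h·k1=z·y_n;  k2=λ(1+6/7z)y_n ⇒ h·k2=z(1+6/7z)y_n
  y_{n+1}/y_n = 1 + 1/9z + 8/9z(1+6/7z) = 1 + z + 16/21z²
  R(z) = 1 + z + 16/21z².

Need |R(x)|<1, x<0.
x=-1.55: |R|=1.2805
R=1: x+16/21x²=0 ⇒ x=−21/16=-1.3125; min R=1−1/(4·16/21)=0.6719>−1
Confirm numerically:
  x=-1.241: |R|=0.93240 <1
  x=-0.959: |R|=0.74171 <1
  x=-0.885: |R|=0.71174 <1
  x=-0.785: |R|=0.68450 <1
  x=-1.620: |R|=1.37954 >1
  x=-1.576: |R|=1.31640 >1
Stable set (-1.3125, 0).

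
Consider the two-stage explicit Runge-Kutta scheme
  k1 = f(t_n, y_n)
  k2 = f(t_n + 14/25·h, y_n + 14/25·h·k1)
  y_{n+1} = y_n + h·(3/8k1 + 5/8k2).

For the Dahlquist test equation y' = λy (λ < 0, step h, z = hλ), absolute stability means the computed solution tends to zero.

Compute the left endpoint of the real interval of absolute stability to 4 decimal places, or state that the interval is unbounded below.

z* = -2.8571.

Test eqn y'=λy, z=hλ:
  k1=λy_n ⇒ h·k1=z·y_n;  k2=λ(1+14/25z)y_n ⇒ h·k2=z(1+14/25z)y_n
  y_{n+1}/y_n = 1 + 3/8z + 5/8z(1+14/25z) = 1 + z + 7/20z²
  ⇒ R(z) = 1 + z + 7/20z².

Boundary: |R(x)|=1, x<0.
x=-0.39: |R|=0.6632
R=1: x+7/20x²=0 ⇒ x=−20/7=-2.8571; min R=1−1/(4·7/20)=0.2857>−1
Confirm numerically:
  x=-1.869: |R|=0.35361 <1
  x=-1.611: |R|=0.29736 <1
  x=-1.567: |R|=0.29242 <1
  x=-1.155: |R|=0.31191 <1
  x=-3.417: |R|=1.66956 >1
  x=-3.402: |R|=1.64876 >1
Interval (-2.8571, 0).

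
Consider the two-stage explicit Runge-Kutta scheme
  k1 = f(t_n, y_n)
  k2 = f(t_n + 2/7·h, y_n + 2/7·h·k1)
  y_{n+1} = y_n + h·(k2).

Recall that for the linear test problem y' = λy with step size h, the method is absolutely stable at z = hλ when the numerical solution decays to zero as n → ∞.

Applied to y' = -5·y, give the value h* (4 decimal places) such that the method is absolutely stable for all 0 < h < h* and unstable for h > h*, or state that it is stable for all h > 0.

(-3.5000,0); λ=-5 ⇒ h* = (7/2)/5 = 0.7000.

With y'=λy (z=hλ):
  k1=λy_n ⇒ h·k1=z·y_n;  k2=λ(1+2/7z)y_n ⇒ h·k2=z(1+2/7z)y_n
  y_{n+1}/y_n = 1 + z(1+2/7z) = 1 + z + 2/7z²
  so R(z) = 1 + z + 2/7z².

Need |R(x)|<1, x<0.
x=-1.18: |R|=0.2178
R=1: x+2/7x²=0 ⇒ x=−7/2=-3.5000; min R=1−1/(4·2/7)=0.1250>−1
Confirm numerically:
  x=-3.362: |R|=0.86744 <1
  x=-2.740: |R|=0.40503 <1
  x=-1.890: |R|=0.13060 <1
  x=-1.707: |R|=0.12553 <1
  x=-3.887: |R|=1.42979 >1
  x=-3.542: |R|=1.04250 >1
So |R|<1 on (-3.5000, 0).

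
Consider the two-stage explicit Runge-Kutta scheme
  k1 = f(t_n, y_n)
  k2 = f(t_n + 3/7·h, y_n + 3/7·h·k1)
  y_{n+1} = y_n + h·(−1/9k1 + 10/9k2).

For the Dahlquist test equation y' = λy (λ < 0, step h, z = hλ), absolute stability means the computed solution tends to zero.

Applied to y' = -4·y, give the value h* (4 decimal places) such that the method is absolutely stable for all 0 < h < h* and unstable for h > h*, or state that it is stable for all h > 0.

Set f=λy, z=hλ:
  k1=λy_n ⇒ h·k1=z·y_n;  k2=λ(1+3/7z)y_n ⇒ h·k2=z(1+3/7z)y_n
  y_{n+1}/y_n = 1 − 1/9z + 10/9z(1+3/7z) = 1 + z + 10/21z²
  R(z) = 1 + z + 10/21z².

Solve |R(x)|<1 on ℝ⁻.
x=-1.03: |R|=0.4752
R=1: x+10/21x²=0 ⇒ x=−21/10=-2.1000; min R=1−1/(4·10/21)=0.4750>−1
Confirm numerically:
  x=-1.761: |R|=0.71572 <1
  x=-1.670: |R|=0.65805 <1
  x=-1.538: |R|=0.58840 <1
  x=-2.553: |R|=1.55072 >1
  x=-2.154: |R|=1.05539 >1
So |R|<1 on (-2.1000, 0).

(-2.1000,0); λ=-4 ⇒ h* = (21/10)/4 = 0.5250.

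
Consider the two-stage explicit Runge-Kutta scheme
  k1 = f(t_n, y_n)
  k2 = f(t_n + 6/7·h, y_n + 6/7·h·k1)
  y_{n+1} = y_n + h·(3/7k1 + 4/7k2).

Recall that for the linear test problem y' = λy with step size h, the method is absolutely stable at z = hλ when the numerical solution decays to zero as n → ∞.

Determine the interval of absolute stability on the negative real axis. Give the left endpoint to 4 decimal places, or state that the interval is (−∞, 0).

(-2.0417, 0).

Set f=λy, z=hλ:
  k1=λy_n ⇒ h·k1=z·y_n;  k2=λ(1+6/7z)y_n ⇒ h·k2=z(1+6/7z)y_n
  y_{n+1}/y_n = 1 + 3/7z + 4/7z(1+6/7z) = 1 + z + 24/49z²
  Hence R(z) = 1 + z + 24/49z².

Find x<0 with |R(x)|<1.
x=-0.91: |R|=0.4956
R=1: x+24/49x²=0 ⇒ x=−49/24=-2.0417; min R=1−1/(4·24/49)=0.4896>−1
Confirm numerically:
  x=-1.677: |R|=0.70047 <1
  x=-1.630: |R|=0.67134 <1
  x=-1.081: |R|=0.49136 <1
  x=-2.577: |R|=1.67570 >1
  x=-2.405: |R|=1.42799 >1
So |R|<1 on (-2.0417, 0).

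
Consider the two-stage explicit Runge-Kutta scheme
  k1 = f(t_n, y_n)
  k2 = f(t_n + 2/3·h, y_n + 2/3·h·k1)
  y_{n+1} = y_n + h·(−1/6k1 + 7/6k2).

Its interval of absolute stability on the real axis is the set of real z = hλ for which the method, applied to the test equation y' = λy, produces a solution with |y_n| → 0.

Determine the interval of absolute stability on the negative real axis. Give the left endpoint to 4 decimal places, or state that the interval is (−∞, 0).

z∈(-1.2857,0).

With y'=λy (z=hλ):
  k1=λy_n ⇒ h·k1=z·y_n;  k2=λ(1+2/3z)y_n ⇒ h·k2=z(1+2/3z)y_n
  y_{n+1}/y_n = 1 − 1/6z + 7/6z(1+2/3z) = 1 + z + 7/9z²
  so R(z) = 1 + z + 7/9z².

Need |R(x)|<1, x<0.
x=-1: |R|=0.7778
R=1: x+7/9x²=0 ⇒ x=−9/7=-1.2857; min R=1−1/(4·7/9)=0.6786>−1
Confirm numerically:
  x=-1.097: |R|=0.83898 <1
  x=-0.994: |R|=0.77447 <1
  x=-0.893: |R|=0.72724 <1
  x=-1.641: |R|=1.45346 >1
  x=-1.470: |R|=1.21070 >1
Stable set (-1.2857, 0).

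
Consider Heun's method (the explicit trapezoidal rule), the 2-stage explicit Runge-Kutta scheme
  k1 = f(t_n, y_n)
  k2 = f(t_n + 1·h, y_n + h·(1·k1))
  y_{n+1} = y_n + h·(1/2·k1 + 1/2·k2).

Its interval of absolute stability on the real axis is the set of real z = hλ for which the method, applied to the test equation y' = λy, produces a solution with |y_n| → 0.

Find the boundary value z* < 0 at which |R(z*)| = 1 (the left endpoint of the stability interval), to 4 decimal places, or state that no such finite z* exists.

With y'=λy (z=hλ):
  order 2, 2-stage ⇒ R(z)=1+z+z^2/2
  (e.g. R(-1.23)=0.52645, |R|=0.52645)

Find x<0 with |R(x)|<1.
x=-1.23: |R|=0.5264
|R(-1.42)|=0.5882 |R(-0.96)|=0.5008 |R(-0.79)|=0.5221
Bisect:
  x_lo=-2.4960 |R|=1.6190  x_hi=-0.1238 |R|=0.8839
  mid=-1.30990 |R|=0.54802 →hi
  mid=-1.90296 |R|=0.90767 →hi
  mid=-2.19948 |R|=1.21938 →lo
  mid=-2.05122 |R|=1.05253 →lo
  mid=-1.97709 |R|=0.97735 →hi
  mid=-2.01415 |R|=1.01425 →lo
  mid=-1.99562 |R|=0.99563 →hi
  ...
  [-2.00011,-1.99997] ⇒ x*=-2.0000
So |R|<1 on (-2.0000, 0).

z* = -2.0000.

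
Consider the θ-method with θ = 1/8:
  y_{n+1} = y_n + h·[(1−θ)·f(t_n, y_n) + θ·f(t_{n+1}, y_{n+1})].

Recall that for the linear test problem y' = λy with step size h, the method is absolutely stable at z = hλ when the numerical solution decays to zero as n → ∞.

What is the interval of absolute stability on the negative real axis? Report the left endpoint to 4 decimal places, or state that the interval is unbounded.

z∈(-2.6667,0).

With y'=λy (z=hλ):
  y_{n+1} = y_n + z·[7/8·y_n + 1/8·y_{n+1}] ⇒ (1 − 1/8z)y_{n+1} = (1 + 7/8z)y_n
  Hence R(z) = (1 + 7/8z)/(1 − 1/8z).

Need |R(x)|<1, x<0.
x=-1.11: |R|=0.0252
R=−1: 1+7/8x = −1+1/8x ⇒ -3/4x=2 ⇒ x=2/(-3/4)=-2.6667
Confirm numerically:
  x=-2.641: |R|=0.98553 <1
  x=-2.462: |R|=0.88262 <1
  x=-2.310: |R|=0.79243 <1
  x=-3.140: |R|=1.25494 >1
  x=-3.033: |R|=1.19922 >1
  x=-2.957: |R|=1.15899 >1
So |R|<1 on (-2.6667, 0).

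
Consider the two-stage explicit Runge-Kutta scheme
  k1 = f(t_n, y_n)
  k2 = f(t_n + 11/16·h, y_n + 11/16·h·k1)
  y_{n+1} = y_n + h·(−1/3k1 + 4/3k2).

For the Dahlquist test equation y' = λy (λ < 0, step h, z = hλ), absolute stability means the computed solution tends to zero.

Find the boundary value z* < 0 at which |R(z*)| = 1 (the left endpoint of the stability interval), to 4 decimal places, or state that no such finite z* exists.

z* = -1.0909.

With y'=λy (z=hλ):
  k1=λy_n ⇒ h·k1=z·y_n;  k2=λ(1+11/16z)y_n ⇒ h·k2=z(1+11/16z)y_n
  y_{n+1}/y_n = 1 − 1/3z + 4/3z(1+11/16z) = 1 + z + 11/12z²
  so R(z) = 1 + z + 11/12z².

Boundary: |R(x)|=1, x<0.
x=-1.64: |R|=1.8255
R=1: x+11/12x²=0 ⇒ x=−12/11=-1.0909; min R=1−1/(4·11/12)=0.7273>−1
Confirm numerically:
  x=-0.697: |R|=0.74832 <1
  x=-0.476: |R|=0.73169 <1
  x=-0.467: |R|=0.73291 <1
  x=-1.337: |R|=1.30160 >1
  x=-1.262: |R|=1.19792 >1
  x=-1.191: |R|=1.10927 >1
So |R|<1 on (-1.0909, 0).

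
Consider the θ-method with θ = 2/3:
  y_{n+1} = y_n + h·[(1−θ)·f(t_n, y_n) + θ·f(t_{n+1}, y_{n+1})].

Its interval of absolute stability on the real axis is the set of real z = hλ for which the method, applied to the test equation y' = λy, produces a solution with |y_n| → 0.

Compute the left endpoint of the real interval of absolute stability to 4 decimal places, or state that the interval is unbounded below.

unbounded; (−∞, 0).

On y'=λy, z=hλ:
  y_{n+1} = y_n + z·[1/3·y_n + 2/3·y_{n+1}] ⇒ (1 − 2/3z)y_{n+1} = (1 + 1/3z)y_n
  Hence R(z) = (1 + 1/3z)/(1 − 2/3z).

Need |R(x)|<1, x<0.
x=-1.64: |R|=0.2166
x=-2: |R|=0.1429
x=-10: |R|=0.3043
x=-100: |R|=0.4778
θ=2/3≥1/2 ⇒ |1+1/3x|<|1−2/3x| ∀x<0 ⇒ unbounded interval.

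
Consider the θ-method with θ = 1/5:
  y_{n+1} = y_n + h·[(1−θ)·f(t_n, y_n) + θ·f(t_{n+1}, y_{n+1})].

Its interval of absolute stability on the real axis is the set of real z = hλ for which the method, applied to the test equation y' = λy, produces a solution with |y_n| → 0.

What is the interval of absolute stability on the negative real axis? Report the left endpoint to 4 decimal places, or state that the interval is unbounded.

(-3.3333, 0).

Set f=λy, z=hλ:
  y_{n+1} = y_n + z·[4/5·y_n + 1/5·y_{n+1}] ⇒ (1 − 1/5z)y_{n+1} = (1 + 4/5z)y_n
  ⇒ R(z) = (1 + 4/5z)/(1 − 1/5z).

Boundary: |R(x)|=1, x<0.
x=-0.83: |R|=0.2882
R=−1: 1+4/5x = −1+1/5x ⇒ -3/5x=2 ⇒ x=2/(-3/5)=-3.3333
Confirm numerically:
  x=-3.079: |R|=0.90556 <1
  x=-2.071: |R|=0.46443 <1
  x=-1.366: |R|=0.07289 <1
  x=-3.671: |R|=1.11683 >1
  x=-3.473: |R|=1.04945 >1
So |R|<1 on (-3.3333, 0).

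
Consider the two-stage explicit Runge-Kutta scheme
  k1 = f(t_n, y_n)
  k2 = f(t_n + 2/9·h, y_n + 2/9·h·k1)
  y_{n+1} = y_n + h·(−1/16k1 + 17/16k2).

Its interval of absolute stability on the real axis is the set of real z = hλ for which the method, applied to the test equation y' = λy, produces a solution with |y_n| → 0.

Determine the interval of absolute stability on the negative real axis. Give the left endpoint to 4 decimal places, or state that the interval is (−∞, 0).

(-4.2353, 0).

On y'=λy, z=hλ:
  k1=λy_n ⇒ h·k1=z·y_n;  k2=λ(1+2/9z)y_n ⇒ h·k2=z(1+2/9z)y_n
  y_{n+1}/y_n = 1 − 1/16z + 17/16z(1+2/9z) = 1 + z + 17/72z²
  so R(z) = 1 + z + 17/72z².

Boundary: |R(x)|=1, x<0.
x=-1.54: |R|=0.0200
R=1: x+17/72x²=0 ⇒ x=−72/17=-4.2353; min R=1−1/(4·17/72)=-0.0588>−1
Confirm numerically:
  x=-3.110: |R|=0.17369 <1
  x=-3.047: |R|=0.14510 <1
  x=-2.657: |R|=0.00986 <1
  x=-4.674: |R|=1.48415 >1
  x=-4.596: |R|=1.39143 >1
  x=-4.520: |R|=1.30384 >1
Interval (-4.2353, 0).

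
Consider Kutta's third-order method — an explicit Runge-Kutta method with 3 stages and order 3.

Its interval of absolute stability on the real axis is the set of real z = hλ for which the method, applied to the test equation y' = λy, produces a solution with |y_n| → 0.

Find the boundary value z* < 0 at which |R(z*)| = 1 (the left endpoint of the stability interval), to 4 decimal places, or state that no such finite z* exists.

left endpoint -2.5127.

On y'=λy, z=hλ:
  order 3, 3-stage ⇒ R(z)=1+z+z^2/2+z^3/6
  (e.g. R(-0.48)=0.61677, |R|=0.61677)

Need |R(x)|<1, x<0.
x=-0.48: |R|=0.6168
|R(-1.33)|=0.1623 |R(-0.85)|=0.4089 |R(-0.76)|=0.4556
Bisect:
  x_lo=-3.0081 |R|=2.0203  x_hi=-0.2797 |R|=0.7558
  mid=-1.64391 |R|=0.03312 →hi
  mid=-2.32601 |R|=0.71826 →hi
  mid=-2.66706 |R|=1.27235 →lo
  mid=-2.49654 |R|=0.97355 →hi
  mid=-2.58180 |R|=1.11720 →lo
  mid=-2.53917 |R|=1.04398 →lo
  mid=-2.51785 |R|=1.00842 →lo
  mid=-2.50720 |R|=0.99090 →hi
  ...
  [-2.51286,-2.51269] ⇒ x*=-2.5127
Stable set (-2.5127, 0).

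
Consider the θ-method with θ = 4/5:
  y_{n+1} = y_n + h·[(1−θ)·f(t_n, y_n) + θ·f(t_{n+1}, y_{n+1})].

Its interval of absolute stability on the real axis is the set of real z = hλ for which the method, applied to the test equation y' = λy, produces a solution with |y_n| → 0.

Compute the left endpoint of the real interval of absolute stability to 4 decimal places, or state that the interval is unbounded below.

With y'=λy (z=hλ):
  y_{n+1} = y_n + z·[1/5·y_n + 4/5·y_{n+1}] ⇒ (1 − 4/5z)y_{n+1} = (1 + 1/5z)y_n
  Hence R(z) = (1 + 1/5z)/(1 − 4/5z).

Find x<0 with |R(x)|<1.
x=-1.18: |R|=0.3930
x=-2: |R|=0.2308
x=-10: |R|=0.1111
x=-100: |R|=0.2346
θ=4/5≥1/2 ⇒ |1+1/5x|<|1−4/5x| ∀x<0 ⇒ unbounded interval.

unbounded; (−∞, 0).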